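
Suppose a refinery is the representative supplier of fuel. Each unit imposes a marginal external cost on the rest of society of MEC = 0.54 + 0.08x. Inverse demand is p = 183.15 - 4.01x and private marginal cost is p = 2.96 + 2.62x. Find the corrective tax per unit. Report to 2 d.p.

tax = 2.68 per unit

Social marginal cost = private MC + MEC = 3.50 + 2.70x.
Set SMC = demand: 3.50 + 2.70x = 183.15 - 4.01x → x* = 26.7735.
The Pigouvian tax equals MEC at x*: 0.54 + 0.08×26.7735 = 2.6819.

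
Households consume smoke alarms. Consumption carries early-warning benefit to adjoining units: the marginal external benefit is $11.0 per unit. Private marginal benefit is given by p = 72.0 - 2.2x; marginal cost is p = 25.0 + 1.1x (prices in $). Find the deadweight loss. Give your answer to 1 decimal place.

DWL = $18.3

Market equilibrium (private): 25.0 + 1.1x = 72.0 - 2.2x → x_m = 14.2424.
Social marginal benefit = demand + MEB = 83.0 - 2.2x.
Set SMB = MC: 83.0 - 2.2x = 25.0 + 1.1x → x* = 17.5758.
The welfare-loss triangle has base |x_m − x*| and height MEB(x_m) (the vertical gap between SMB and MC is zero at x* and MEB at x_m).
DWL = ½ × 3.3334 × 11.0000 = 18.3337.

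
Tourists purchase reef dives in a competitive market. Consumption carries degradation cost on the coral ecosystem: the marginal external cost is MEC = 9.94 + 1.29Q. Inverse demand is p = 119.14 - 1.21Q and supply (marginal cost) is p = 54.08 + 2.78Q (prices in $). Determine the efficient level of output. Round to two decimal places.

Q* = 10.44

Social marginal benefit = demand − MEC = 109.20 - 2.50Q.
Set SMB = MC: 109.20 - 2.50Q = 54.08 + 2.78Q → Q* = 10.4394.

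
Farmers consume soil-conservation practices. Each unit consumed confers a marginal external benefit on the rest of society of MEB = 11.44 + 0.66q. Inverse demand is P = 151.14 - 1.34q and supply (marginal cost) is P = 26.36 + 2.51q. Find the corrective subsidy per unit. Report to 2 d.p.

Social marginal benefit = demand + MEB = 162.58 - 0.68q.
Set SMB = MC: 162.58 - 0.68q = 26.36 + 2.51q → q* = 42.7022.
The Pigouvian subsidy equals MEB at q*: 11.44 + 0.66×42.7022 = 39.6235.

subsidy = 39.62 per unit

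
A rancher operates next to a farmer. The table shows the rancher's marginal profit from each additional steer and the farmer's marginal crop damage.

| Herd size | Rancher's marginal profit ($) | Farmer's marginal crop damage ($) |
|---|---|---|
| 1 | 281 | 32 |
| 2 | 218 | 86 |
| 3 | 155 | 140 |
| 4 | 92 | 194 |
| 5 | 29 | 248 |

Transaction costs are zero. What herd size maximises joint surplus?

3

Bargaining reaches the level where marginal profit last exceeds marginal crop damage.
That holds through level 3 (155 ≥ 140) but not at 4 (92 < 194).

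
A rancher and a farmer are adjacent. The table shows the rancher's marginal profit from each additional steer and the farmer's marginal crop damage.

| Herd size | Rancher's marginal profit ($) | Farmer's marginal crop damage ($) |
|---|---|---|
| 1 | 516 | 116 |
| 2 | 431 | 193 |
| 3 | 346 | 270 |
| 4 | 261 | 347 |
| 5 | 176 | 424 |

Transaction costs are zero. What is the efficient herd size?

3

Bargaining reaches the level where marginal profit last exceeds marginal crop damage.
That holds through level 3 (346 ≥ 270) but not at 4 (261 < 347).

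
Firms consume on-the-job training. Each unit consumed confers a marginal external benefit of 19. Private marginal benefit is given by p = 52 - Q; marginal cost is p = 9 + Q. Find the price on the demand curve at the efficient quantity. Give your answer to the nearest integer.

P = 21

Social marginal benefit = demand + MEB = 71 - Q.
Set SMB = MC: 71 - Q = 9 + Q → Q* = 31.0000.
Consumer price on the demand curve at Q*: 52 − 1×31.0000 = 21.0000.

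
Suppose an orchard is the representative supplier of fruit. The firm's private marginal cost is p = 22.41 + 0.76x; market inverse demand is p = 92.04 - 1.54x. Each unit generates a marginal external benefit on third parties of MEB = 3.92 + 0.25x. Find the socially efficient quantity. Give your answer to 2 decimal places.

x* = 35.88

Social marginal cost = private MC − MEB = 18.49 + 0.51x.
Set SMC = demand: 18.49 + 0.51x = 92.04 - 1.54x → x* = 35.8780.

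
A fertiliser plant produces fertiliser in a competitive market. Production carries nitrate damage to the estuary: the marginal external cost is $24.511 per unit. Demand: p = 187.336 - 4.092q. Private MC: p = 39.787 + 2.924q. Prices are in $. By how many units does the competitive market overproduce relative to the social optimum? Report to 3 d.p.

3.494 units

Market equilibrium (private): 39.787 + 2.924q = 187.336 - 4.092q → q_m = 21.0304.
Social marginal cost = private MC + MEC = 64.298 + 2.924q.
Set SMC = demand: 64.298 + 2.924q = 187.336 - 4.092q → q* = 17.5368.
Gap = |21.0304 − 17.5368| = 3.4936.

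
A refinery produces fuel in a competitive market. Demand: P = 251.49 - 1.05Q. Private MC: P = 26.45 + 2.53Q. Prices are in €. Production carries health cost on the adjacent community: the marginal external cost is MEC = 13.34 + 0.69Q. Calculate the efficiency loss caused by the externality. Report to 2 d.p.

Market equilibrium (private): 26.45 + 2.53Q = 251.49 - 1.05Q → Q_m = 62.8603.
Social marginal cost = private MC + MEC = 39.79 + 3.22Q.
Set SMC = demand: 39.79 + 3.22Q = 251.49 - 1.05Q → Q* = 49.5785.
Height of the DWL triangle at Q_m is SMC(Q_m) − demand(Q_m) = MEC(Q_m) = 56.7136.
DWL = ½ × 13.2818 × 56.7136 = 376.6293.

DWL = €376.63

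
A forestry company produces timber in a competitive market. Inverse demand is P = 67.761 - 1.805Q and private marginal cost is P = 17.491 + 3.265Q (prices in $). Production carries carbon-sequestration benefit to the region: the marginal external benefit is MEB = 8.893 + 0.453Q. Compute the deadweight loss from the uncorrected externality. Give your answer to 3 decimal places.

DWL = $19.401

Market equilibrium (private): 17.491 + 3.265Q = 67.761 - 1.805Q → Q_m = 9.9152.
Social marginal cost = private MC − MEB = 8.598 + 2.812Q.
Set SMC = demand: 8.598 + 2.812Q = 67.761 - 1.805Q → Q* = 12.8142.
The welfare-loss triangle has base |Q_m − Q*| and height MEB(Q_m) (the vertical gap between SMC and demand is zero at Q* and MEB at Q_m).
DWL = ½ × 2.8990 × 13.3846 = 19.4010.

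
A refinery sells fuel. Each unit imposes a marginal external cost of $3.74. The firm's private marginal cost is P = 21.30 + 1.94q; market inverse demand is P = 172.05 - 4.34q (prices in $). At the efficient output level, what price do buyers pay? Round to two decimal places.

Social marginal cost = private MC + MEC = 25.04 + 1.94q.
Set SMC = demand: 25.04 + 1.94q = 172.05 - 4.34q → q* = 23.4092.
Consumer price on the demand curve at q*: 172.05 − 4.34×23.4092 = 70.4541.

P = $70.45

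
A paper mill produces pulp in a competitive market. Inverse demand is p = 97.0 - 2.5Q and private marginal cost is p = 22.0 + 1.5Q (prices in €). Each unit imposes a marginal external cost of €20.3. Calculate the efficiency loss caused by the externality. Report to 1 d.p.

DWL = €51.5

Market equilibrium (private): 22.0 + 1.5Q = 97.0 - 2.5Q → Q_m = 18.7500.
Social marginal cost = private MC + MEC = 42.3 + 1.5Q.
Set SMC = demand: 42.3 + 1.5Q = 97.0 - 2.5Q → Q* = 13.6750.
The loss is the area between SMC and demand from Q* to Q_m; with linear curves that's a triangle of height MEC(Q_m).
DWL = ½ × 5.0750 × 20.3000 = 51.5113.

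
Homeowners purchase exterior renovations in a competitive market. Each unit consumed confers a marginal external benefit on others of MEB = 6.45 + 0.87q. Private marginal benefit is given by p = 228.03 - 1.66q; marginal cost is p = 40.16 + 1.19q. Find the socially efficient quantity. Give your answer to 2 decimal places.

Social marginal benefit = demand + MEB = 234.48 - 0.79q.
Set SMB = MC: 234.48 - 0.79q = 40.16 + 1.19q → q* = 98.1414.

q* = 98.14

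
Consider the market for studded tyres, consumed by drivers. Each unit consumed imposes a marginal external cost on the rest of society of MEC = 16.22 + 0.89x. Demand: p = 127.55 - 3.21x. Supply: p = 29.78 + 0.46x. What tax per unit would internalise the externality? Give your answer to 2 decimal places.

tax = 32.14 per unit

Social marginal benefit = demand − MEC = 111.33 - 4.10x.
Set SMB = MC: 111.33 - 4.10x = 29.78 + 0.46x → x* = 17.8838.
The Pigouvian tax equals MEC at x*: 16.22 + 0.89×17.8838 = 32.1366.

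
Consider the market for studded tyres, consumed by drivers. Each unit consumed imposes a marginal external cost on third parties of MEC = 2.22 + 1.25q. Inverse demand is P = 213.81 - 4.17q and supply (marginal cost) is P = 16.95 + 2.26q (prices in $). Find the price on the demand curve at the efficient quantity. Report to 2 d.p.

Social marginal benefit = demand − MEC = 211.59 - 5.42q.
Set SMB = MC: 211.59 - 5.42q = 16.95 + 2.26q → q* = 25.3438.
Consumer price on the demand curve at q*: 213.81 − 4.17×25.3438 = 108.1264.

P = $108.13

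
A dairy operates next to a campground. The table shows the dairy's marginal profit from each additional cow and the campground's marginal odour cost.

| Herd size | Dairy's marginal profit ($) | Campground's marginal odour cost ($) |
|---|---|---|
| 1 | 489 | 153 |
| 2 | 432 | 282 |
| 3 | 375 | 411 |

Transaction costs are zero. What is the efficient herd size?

2

Bargaining reaches the level where marginal profit last exceeds marginal odour cost.
That holds through level 2 (432 ≥ 282) but not at 3 (375 < 411).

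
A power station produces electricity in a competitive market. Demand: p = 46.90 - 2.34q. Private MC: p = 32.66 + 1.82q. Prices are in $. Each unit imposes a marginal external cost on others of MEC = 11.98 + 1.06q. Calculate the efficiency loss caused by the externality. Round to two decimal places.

DWL = $23.34

Market equilibrium (private): 32.66 + 1.82q = 46.90 - 2.34q → q_m = 3.4231.
Social marginal cost = private MC + MEC = 44.64 + 2.88q.
Set SMC = demand: 44.64 + 2.88q = 46.90 - 2.34q → q* = 0.4330.
Between q* and q_m the wedge SMC − demand runs linearly from 0 to MEC(q_m), so the loss is a triangle.
DWL = ½ × 2.9901 × 15.6085 = 23.3355.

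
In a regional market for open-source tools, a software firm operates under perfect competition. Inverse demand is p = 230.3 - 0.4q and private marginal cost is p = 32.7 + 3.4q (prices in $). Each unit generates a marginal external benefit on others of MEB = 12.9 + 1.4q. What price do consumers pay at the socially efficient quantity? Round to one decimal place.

Social marginal cost = private MC − MEB = 19.8 + 2.0q.
Set SMC = demand: 19.8 + 2.0q = 230.3 - 0.4q → q* = 87.7083.
Consumer price on the demand curve at q*: 230.3 − 0.4×87.7083 = 195.2167.

P = $195.2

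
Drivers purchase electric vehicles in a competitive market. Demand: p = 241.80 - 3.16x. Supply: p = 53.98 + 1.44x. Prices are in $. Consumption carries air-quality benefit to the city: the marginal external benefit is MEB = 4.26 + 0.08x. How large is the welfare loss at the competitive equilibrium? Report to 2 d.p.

DWL = $6.27

Market equilibrium (private): 53.98 + 1.44x = 241.80 - 3.16x → x_m = 40.8304.
Social marginal benefit = demand + MEB = 246.06 - 3.08x.
Set SMB = MC: 246.06 - 3.08x = 53.98 + 1.44x → x* = 42.4956.
Height of the DWL triangle at x_m is SMB(x_m) − MC(x_m) = MEB(x_m) = 7.5264.
DWL = ½ × 1.6652 × 7.5264 = 6.2665.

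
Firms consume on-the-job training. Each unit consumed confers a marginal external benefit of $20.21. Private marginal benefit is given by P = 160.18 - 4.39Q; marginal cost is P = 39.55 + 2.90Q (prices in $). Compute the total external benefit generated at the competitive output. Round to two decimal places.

Market equilibrium (private): 39.55 + 2.90Q = 160.18 - 4.39Q → Q_m = 16.5473.
Total external benefit = MEB × Q_m = 20.21 × 16.5473 = 334.4209.

$334.42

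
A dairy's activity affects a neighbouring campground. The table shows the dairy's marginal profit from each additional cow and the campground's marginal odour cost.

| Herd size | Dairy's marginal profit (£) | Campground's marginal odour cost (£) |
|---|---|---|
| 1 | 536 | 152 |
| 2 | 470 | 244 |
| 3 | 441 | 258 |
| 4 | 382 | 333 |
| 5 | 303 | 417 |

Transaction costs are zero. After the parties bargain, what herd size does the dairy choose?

Bargaining reaches the level where marginal profit last exceeds marginal odour cost.
That holds through level 4 (382 ≥ 333) but not at 5 (303 < 417).

4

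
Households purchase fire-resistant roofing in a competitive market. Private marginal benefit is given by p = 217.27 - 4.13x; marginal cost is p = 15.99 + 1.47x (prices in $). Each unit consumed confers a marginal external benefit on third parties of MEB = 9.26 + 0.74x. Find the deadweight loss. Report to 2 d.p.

DWL = $132.28

Market equilibrium (private): 15.99 + 1.47x = 217.27 - 4.13x → x_m = 35.9429.
Social marginal benefit = demand + MEB = 226.53 - 3.39x.
Set SMB = MC: 226.53 - 3.39x = 15.99 + 1.47x → x* = 43.3210.
Between x* and x_m the wedge SMB − MC runs linearly from 0 to MEB(x_m), so the loss is a triangle.
DWL = ½ × 7.3781 × 35.8577 = 132.2808.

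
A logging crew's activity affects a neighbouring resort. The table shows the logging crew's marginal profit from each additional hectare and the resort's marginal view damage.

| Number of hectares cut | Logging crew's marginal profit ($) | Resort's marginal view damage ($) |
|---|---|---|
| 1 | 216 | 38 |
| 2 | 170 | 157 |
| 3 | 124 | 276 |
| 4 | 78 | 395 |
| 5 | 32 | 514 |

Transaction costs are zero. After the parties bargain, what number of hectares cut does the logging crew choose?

2

Bargaining reaches the level where marginal profit last exceeds marginal view damage.
That holds through level 2 (170 ≥ 157) but not at 3 (124 < 276).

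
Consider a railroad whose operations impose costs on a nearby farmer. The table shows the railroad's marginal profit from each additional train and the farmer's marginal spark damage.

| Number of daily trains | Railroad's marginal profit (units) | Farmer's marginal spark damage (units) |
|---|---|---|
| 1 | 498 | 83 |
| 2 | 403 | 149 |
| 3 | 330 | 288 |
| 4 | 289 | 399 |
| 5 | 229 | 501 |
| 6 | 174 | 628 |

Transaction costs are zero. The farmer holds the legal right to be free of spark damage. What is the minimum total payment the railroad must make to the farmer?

Efficient level: marginal profit ≥ marginal spark damage through level 3, so k* = 3.
With the farmer holding the right, the railroad must at least compensate total damage at k*: 83 + 149 + 288 = 520.

520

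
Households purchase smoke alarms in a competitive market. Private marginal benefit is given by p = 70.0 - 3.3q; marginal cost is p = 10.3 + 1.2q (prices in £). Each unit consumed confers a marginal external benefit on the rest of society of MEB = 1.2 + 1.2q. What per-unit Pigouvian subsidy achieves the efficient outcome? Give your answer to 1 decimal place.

subsidy = £23.3 per unit

Social marginal benefit = demand + MEB = 71.2 - 2.1q.
Set SMB = MC: 71.2 - 2.1q = 10.3 + 1.2q → q* = 18.4545.
The Pigouvian subsidy equals MEB at q*: 1.2 + 1.2×18.4545 = 23.3454.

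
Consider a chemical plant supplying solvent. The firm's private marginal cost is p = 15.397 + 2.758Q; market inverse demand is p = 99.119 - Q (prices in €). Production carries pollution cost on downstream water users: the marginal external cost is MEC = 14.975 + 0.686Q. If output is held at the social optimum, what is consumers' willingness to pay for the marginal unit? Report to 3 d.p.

P = €83.649

Social marginal cost = private MC + MEC = 30.372 + 3.444Q.
Set SMC = demand: 30.372 + 3.444Q = 99.119 - Q → Q* = 15.4696.
Consumer price on the demand curve at Q*: 99.119 − 1.000×15.4696 = 83.6494.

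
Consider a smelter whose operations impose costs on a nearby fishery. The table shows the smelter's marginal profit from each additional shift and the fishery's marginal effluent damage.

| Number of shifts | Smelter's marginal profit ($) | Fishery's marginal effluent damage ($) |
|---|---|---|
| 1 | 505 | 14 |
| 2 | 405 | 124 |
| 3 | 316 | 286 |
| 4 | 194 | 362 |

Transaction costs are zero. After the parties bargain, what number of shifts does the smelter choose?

3

Bargaining reaches the level where marginal profit last exceeds marginal effluent damage.
That holds through level 3 (316 ≥ 286) but not at 4 (194 < 362).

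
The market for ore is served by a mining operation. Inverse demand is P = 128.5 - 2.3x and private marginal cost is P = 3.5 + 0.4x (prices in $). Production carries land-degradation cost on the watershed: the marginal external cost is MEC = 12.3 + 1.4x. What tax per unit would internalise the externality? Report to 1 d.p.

tax = $50.8 per unit

Social marginal cost = private MC + MEC = 15.8 + 1.8x.
Set SMC = demand: 15.8 + 1.8x = 128.5 - 2.3x → x* = 27.4878.
The Pigouvian tax equals MEC at x*: 12.3 + 1.4×27.4878 = 50.7829.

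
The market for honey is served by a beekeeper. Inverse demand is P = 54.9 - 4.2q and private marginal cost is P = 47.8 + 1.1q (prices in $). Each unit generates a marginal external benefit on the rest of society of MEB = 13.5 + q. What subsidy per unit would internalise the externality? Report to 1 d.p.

subsidy = $18.3 per unit

Social marginal cost = private MC − MEB = 34.3 + 0.1q.
Set SMC = demand: 34.3 + 0.1q = 54.9 - 4.2q → q* = 4.7907.
The Pigouvian subsidy equals MEB at q*: 13.5 + 1.0×4.7907 = 18.2907.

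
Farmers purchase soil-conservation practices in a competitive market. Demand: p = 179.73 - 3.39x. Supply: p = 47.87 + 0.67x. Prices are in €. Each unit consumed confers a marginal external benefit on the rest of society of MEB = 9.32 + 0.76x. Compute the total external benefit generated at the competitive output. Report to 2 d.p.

Market equilibrium (private): 47.87 + 0.67x = 179.73 - 3.39x → x_m = 32.4778.
Total external benefit = ∫₀^{x_m} (9.32 + 0.76x) dx = 9.32×32.4778 + ½×0.76×32.4778² = 703.5199.

€703.52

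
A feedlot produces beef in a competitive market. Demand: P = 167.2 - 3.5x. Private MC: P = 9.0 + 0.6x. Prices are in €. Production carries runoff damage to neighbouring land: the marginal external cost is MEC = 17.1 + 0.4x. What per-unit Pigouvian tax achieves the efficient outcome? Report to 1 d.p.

Social marginal cost = private MC + MEC = 26.1 + x.
Set SMC = demand: 26.1 + x = 167.2 - 3.5x → x* = 31.3556.
The Pigouvian tax equals MEC at x*: 17.1 + 0.4×31.3556 = 29.6422.

tax = €29.6 per unit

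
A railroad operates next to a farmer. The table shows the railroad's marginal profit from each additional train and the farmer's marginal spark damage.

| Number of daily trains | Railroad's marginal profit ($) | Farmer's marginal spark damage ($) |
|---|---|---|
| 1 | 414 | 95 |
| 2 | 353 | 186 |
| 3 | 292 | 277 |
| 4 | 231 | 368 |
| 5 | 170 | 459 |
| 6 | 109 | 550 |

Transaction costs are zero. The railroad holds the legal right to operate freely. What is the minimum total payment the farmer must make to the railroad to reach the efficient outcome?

$510

Left alone the railroad would choose level 6 (marginal profit stays positive).
Efficient level: k* = 3 (marginal profit ≥ marginal spark damage through 3).
The farmer must at least cover the railroad's forgone profit from cutting 6→3: 231 + 170 + 109 = 510.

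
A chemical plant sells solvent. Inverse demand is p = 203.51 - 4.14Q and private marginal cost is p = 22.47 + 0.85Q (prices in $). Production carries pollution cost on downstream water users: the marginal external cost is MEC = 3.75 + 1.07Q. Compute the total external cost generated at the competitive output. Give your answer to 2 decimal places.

$840.26

Market equilibrium (private): 22.47 + 0.85Q = 203.51 - 4.14Q → Q_m = 36.2806.
Total external cost = ∫₀^{Q_m} (3.75 + 1.07Q) dQ = 3.75×36.2806 + ½×1.07×36.2806² = 840.2631.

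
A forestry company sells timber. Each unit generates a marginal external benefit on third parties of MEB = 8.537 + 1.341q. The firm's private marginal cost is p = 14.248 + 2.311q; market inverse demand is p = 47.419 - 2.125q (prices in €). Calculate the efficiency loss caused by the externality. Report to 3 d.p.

Market equilibrium (private): 14.248 + 2.311q = 47.419 - 2.125q → q_m = 7.4777.
Social marginal cost = private MC − MEB = 5.711 + 0.970q.
Set SMC = demand: 5.711 + 0.970q = 47.419 - 2.125q → q* = 13.4759.
Height of the DWL triangle at q_m is demand(q_m) − SMC(q_m) = MEB(q_m) = 18.5646.
DWL = ½ × 5.9982 × 18.5646 = 55.6771.

DWL = €55.677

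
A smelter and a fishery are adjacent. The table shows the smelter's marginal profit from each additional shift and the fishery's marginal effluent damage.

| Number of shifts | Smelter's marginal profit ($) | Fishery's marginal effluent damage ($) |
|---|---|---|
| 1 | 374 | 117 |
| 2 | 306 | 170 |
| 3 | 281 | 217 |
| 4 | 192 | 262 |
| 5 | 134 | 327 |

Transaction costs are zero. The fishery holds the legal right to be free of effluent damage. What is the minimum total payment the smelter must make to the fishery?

$504

Efficient level: marginal profit ≥ marginal effluent damage through level 3, so k* = 3.
With the fishery holding the right, the smelter must at least compensate total damage at k*: 117 + 170 + 217 = 504.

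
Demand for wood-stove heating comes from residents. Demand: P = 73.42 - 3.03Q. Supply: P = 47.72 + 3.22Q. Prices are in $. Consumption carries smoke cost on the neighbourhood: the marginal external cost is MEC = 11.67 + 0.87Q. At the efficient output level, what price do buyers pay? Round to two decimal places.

P = $67.45

Social marginal benefit = demand − MEC = 61.75 - 3.90Q.
Set SMB = MC: 61.75 - 3.90Q = 47.72 + 3.22Q → Q* = 1.9705.
Consumer price on the demand curve at Q*: 73.42 − 3.03×1.9705 = 67.4494.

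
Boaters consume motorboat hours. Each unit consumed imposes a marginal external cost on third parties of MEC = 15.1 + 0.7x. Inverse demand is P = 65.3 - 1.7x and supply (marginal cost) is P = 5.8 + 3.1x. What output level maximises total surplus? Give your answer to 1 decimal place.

x* = 8.1

Social marginal benefit = demand − MEC = 50.2 - 2.4x.
Set SMB = MC: 50.2 - 2.4x = 5.8 + 3.1x → x* = 8.0727.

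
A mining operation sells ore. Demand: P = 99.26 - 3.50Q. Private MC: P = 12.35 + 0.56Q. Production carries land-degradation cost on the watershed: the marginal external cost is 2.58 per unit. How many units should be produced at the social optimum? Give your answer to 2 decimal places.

Social marginal cost = private MC + MEC = 14.93 + 0.56Q.
Set SMC = demand: 14.93 + 0.56Q = 99.26 - 3.50Q → Q* = 20.7709.

Q* = 20.77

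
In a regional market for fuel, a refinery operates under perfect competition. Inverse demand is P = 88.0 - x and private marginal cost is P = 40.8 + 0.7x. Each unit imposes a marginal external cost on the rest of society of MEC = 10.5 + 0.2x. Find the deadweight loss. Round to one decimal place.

Market equilibrium (private): 40.8 + 0.7x = 88.0 - x → x_m = 27.7647.
Social marginal cost = private MC + MEC = 51.3 + 0.9x.
Set SMC = demand: 51.3 + 0.9x = 88.0 - x → x* = 19.3158.
The welfare-loss triangle has base |x_m − x*| and height MEC(x_m) (the vertical gap between SMC and demand is zero at x* and MEC at x_m).
DWL = ½ × 8.4489 × 16.0529 = 67.8147.

DWL = 67.8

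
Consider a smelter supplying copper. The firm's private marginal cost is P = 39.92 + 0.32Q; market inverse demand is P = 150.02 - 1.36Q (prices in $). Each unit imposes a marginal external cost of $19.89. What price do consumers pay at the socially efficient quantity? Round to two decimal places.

P = $76.99

Social marginal cost = private MC + MEC = 59.81 + 0.32Q.
Set SMC = demand: 59.81 + 0.32Q = 150.02 - 1.36Q → Q* = 53.6964.
Consumer price on the demand curve at Q*: 150.02 − 1.36×53.6964 = 76.9929.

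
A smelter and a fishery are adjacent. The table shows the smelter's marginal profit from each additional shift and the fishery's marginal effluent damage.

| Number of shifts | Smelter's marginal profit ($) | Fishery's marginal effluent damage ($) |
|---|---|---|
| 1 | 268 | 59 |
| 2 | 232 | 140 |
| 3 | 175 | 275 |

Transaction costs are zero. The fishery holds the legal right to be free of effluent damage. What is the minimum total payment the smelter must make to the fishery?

Efficient level: marginal profit ≥ marginal effluent damage through level 2, so k* = 2.
With the fishery holding the right, the smelter must at least compensate total damage at k*: 59 + 140 = 199.

$199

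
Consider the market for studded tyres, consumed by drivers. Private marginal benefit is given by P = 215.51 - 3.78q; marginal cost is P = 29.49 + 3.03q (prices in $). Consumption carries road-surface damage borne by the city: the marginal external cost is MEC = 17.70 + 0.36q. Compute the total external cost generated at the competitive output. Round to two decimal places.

$617.79

Market equilibrium (private): 29.49 + 3.03q = 215.51 - 3.78q → q_m = 27.3157.
Total external cost = ∫₀^{q_m} (17.70 + 0.36q) dq = 17.70×27.3157 + ½×0.36×27.3157² = 617.7944.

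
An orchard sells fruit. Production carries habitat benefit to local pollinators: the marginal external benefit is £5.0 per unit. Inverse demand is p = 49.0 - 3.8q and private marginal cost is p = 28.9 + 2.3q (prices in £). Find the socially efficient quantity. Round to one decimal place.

q* = 4.1

Social marginal cost = private MC − MEB = 23.9 + 2.3q.
Set SMC = demand: 23.9 + 2.3q = 49.0 - 3.8q → q* = 4.1148.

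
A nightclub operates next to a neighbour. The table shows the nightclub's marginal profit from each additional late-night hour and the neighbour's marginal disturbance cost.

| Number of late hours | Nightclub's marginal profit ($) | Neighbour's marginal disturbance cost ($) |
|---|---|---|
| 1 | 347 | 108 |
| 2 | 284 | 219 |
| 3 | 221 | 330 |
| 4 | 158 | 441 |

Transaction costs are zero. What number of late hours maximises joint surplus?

2

Bargaining reaches the level where marginal profit last exceeds marginal disturbance cost.
That holds through level 2 (284 ≥ 219) but not at 3 (221 < 330).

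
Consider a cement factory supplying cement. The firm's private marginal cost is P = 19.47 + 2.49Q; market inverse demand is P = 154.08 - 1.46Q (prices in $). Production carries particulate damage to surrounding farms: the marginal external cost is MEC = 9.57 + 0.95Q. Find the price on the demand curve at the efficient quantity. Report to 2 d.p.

P = $116.82

Social marginal cost = private MC + MEC = 29.04 + 3.44Q.
Set SMC = demand: 29.04 + 3.44Q = 154.08 - 1.46Q → Q* = 25.5184.
Consumer price on the demand curve at Q*: 154.08 − 1.46×25.5184 = 116.8231.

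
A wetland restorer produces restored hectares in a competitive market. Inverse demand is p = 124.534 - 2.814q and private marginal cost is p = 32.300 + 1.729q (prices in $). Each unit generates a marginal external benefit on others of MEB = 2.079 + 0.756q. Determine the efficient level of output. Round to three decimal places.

Social marginal cost = private MC − MEB = 30.221 + 0.973q.
Set SMC = demand: 30.221 + 0.973q = 124.534 - 2.814q → q* = 24.9044.

q* = 24.904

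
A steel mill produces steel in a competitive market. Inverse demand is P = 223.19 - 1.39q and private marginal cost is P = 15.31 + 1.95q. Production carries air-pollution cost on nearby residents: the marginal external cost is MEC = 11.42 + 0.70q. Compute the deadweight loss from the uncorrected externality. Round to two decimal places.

DWL = 374.21

Market equilibrium (private): 15.31 + 1.95q = 223.19 - 1.39q → q_m = 62.2395.
Social marginal cost = private MC + MEC = 26.73 + 2.65q.
Set SMC = demand: 26.73 + 2.65q = 223.19 - 1.39q → q* = 48.6287.
The loss is the area between SMC and demand from q* to q_m; with linear curves that's a triangle of height MEC(q_m).
DWL = ½ × 13.6108 × 54.9877 = 374.2133.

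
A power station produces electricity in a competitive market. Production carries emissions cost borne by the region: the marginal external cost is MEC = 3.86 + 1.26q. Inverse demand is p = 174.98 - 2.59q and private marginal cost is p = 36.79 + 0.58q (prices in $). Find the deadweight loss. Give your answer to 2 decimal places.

Market equilibrium (private): 36.79 + 0.58q = 174.98 - 2.59q → q_m = 43.5931.
Social marginal cost = private MC + MEC = 40.65 + 1.84q.
Set SMC = demand: 40.65 + 1.84q = 174.98 - 2.59q → q* = 30.3228.
Between q* and q_m the wedge SMC − demand runs linearly from 0 to MEC(q_m), so the loss is a triangle.
DWL = ½ × 13.2703 × 58.7873 = 390.0626.

DWL = $390.06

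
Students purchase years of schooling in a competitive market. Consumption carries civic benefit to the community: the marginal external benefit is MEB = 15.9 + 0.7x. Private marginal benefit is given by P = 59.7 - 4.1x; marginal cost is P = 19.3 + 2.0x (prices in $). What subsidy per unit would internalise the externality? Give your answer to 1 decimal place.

subsidy = $23.2 per unit

Social marginal benefit = demand + MEB = 75.6 - 3.4x.
Set SMB = MC: 75.6 - 3.4x = 19.3 + 2.0x → x* = 10.4259.
The Pigouvian subsidy equals MEB at x*: 15.9 + 0.7×10.4259 = 23.1981.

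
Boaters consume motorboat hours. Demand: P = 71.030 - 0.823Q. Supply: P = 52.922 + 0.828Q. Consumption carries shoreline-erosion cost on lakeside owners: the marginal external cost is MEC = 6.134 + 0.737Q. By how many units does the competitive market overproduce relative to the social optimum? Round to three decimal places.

Market equilibrium (private): 52.922 + 0.828Q = 71.030 - 0.823Q → Q_m = 10.9679.
Social marginal benefit = demand − MEC = 64.896 - 1.560Q.
Set SMB = MC: 64.896 - 1.560Q = 52.922 + 0.828Q → Q* = 5.0142.
Gap = |10.9679 − 5.0142| = 5.9537.

5.954 units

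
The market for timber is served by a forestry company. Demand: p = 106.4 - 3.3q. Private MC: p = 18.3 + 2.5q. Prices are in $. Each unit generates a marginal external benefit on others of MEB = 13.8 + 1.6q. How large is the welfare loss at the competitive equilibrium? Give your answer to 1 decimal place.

DWL = $172.8

Market equilibrium (private): 18.3 + 2.5q = 106.4 - 3.3q → q_m = 15.1897.
Social marginal cost = private MC − MEB = 4.5 + 0.9q.
Set SMC = demand: 4.5 + 0.9q = 106.4 - 3.3q → q* = 24.2619.
The welfare-loss triangle has base |q_m − q*| and height MEB(q_m) (the vertical gap between SMC and demand is zero at q* and MEB at q_m).
DWL = ½ × 9.0722 × 38.1034 = 172.8408.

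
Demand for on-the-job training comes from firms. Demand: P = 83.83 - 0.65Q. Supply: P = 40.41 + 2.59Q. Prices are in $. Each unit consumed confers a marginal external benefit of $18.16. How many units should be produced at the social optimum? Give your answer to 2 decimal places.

Social marginal benefit = demand + MEB = 101.99 - 0.65Q.
Set SMB = MC: 101.99 - 0.65Q = 40.41 + 2.59Q → Q* = 19.0062.

Q* = 19.01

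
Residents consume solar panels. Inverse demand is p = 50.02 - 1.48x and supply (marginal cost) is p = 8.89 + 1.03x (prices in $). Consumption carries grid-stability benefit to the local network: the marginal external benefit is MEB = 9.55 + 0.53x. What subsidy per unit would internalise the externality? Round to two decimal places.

subsidy = $23.12 per unit

Social marginal benefit = demand + MEB = 59.57 - 0.95x.
Set SMB = MC: 59.57 - 0.95x = 8.89 + 1.03x → x* = 25.5960.
The Pigouvian subsidy equals MEB at x*: 9.55 + 0.53×25.5960 = 23.1159.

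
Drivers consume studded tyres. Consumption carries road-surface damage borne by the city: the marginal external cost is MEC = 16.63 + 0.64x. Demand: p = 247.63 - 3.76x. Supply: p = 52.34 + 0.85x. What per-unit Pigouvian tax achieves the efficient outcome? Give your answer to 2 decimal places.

Social marginal benefit = demand − MEC = 231.00 - 4.40x.
Set SMB = MC: 231.00 - 4.40x = 52.34 + 0.85x → x* = 34.0305.
The Pigouvian tax equals MEC at x*: 16.63 + 0.64×34.0305 = 38.4095.

tax = 38.41 per unit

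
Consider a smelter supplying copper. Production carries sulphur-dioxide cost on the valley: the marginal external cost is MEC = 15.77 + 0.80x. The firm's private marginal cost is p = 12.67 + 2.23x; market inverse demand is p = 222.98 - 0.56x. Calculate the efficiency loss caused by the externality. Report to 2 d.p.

DWL = 806.02

Market equilibrium (private): 12.67 + 2.23x = 222.98 - 0.56x → x_m = 75.3799.
Social marginal cost = private MC + MEC = 28.44 + 3.03x.
Set SMC = demand: 28.44 + 3.03x = 222.98 - 0.56x → x* = 54.1894.
Between x* and x_m the wedge SMC − demand runs linearly from 0 to MEC(x_m), so the loss is a triangle.
DWL = ½ × 21.1905 × 76.0739 = 806.0220.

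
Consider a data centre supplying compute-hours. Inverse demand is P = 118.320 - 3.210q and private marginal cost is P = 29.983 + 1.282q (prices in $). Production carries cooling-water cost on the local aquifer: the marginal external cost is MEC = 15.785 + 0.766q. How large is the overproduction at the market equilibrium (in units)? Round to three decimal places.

5.867 units

Market equilibrium (private): 29.983 + 1.282q = 118.320 - 3.210q → q_m = 19.6654.
Social marginal cost = private MC + MEC = 45.768 + 2.048q.
Set SMC = demand: 45.768 + 2.048q = 118.320 - 3.210q → q* = 13.7984.
Gap = |19.6654 − 13.7984| = 5.8670.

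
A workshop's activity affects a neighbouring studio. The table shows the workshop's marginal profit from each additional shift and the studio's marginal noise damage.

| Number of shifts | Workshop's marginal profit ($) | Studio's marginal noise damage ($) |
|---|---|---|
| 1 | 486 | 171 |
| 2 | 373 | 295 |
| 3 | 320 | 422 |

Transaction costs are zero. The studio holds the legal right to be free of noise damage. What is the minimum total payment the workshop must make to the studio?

Efficient level: marginal profit ≥ marginal noise damage through level 2, so k* = 2.
With the studio holding the right, the workshop must at least compensate total damage at k*: 171 + 295 = 466.

$466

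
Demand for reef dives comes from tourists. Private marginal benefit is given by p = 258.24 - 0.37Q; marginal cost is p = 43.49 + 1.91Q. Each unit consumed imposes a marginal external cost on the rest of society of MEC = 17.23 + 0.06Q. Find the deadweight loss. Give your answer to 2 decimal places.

Market equilibrium (private): 43.49 + 1.91Q = 258.24 - 0.37Q → Q_m = 94.1886.
Social marginal benefit = demand − MEC = 241.01 - 0.43Q.
Set SMB = MC: 241.01 - 0.43Q = 43.49 + 1.91Q → Q* = 84.4103.
The loss is the area between SMB and MC from Q* to Q_m; with linear curves that's a triangle of height MEC(Q_m).
DWL = ½ × 9.7783 × 22.8813 = 111.8701.

DWL = 111.87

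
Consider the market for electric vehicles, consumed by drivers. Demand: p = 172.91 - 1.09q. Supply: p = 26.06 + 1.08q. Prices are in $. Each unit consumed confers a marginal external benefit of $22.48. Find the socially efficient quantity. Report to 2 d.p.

Social marginal benefit = demand + MEB = 195.39 - 1.09q.
Set SMB = MC: 195.39 - 1.09q = 26.06 + 1.08q → q* = 78.0323.

q* = 78.03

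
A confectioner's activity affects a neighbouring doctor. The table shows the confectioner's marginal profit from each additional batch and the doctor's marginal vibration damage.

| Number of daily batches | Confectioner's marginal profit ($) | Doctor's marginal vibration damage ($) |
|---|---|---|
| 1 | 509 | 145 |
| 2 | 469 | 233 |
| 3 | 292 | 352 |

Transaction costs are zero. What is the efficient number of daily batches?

Bargaining reaches the level where marginal profit last exceeds marginal vibration damage.
That holds through level 2 (469 ≥ 233) but not at 3 (292 < 352).

2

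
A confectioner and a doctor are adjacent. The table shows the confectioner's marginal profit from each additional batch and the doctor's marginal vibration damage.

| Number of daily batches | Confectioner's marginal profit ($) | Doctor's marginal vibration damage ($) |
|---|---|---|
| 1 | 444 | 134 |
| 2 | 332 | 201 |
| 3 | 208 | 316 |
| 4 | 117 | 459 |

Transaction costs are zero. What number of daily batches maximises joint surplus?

2

Bargaining reaches the level where marginal profit last exceeds marginal vibration damage.
That holds through level 2 (332 ≥ 201) but not at 3 (208 < 316).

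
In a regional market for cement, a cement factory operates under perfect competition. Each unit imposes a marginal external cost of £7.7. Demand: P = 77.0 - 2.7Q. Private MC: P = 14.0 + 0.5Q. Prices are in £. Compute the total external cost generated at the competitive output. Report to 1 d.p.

Market equilibrium (private): 14.0 + 0.5Q = 77.0 - 2.7Q → Q_m = 19.6875.
Total external cost = MEC × Q_m = 7.7 × 19.6875 = 151.5938.

£151.6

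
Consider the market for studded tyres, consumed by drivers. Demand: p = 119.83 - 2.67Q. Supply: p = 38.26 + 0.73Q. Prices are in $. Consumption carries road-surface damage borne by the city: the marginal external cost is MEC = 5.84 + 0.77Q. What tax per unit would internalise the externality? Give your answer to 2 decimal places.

tax = $19.82 per unit

Social marginal benefit = demand − MEC = 113.99 - 3.44Q.
Set SMB = MC: 113.99 - 3.44Q = 38.26 + 0.73Q → Q* = 18.1607.
The Pigouvian tax equals MEC at Q*: 5.84 + 0.77×18.1607 = 19.8237.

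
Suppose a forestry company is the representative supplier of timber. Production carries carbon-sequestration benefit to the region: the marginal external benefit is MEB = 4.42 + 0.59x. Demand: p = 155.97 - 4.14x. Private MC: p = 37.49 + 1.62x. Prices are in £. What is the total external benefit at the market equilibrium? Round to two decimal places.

Market equilibrium (private): 37.49 + 1.62x = 155.97 - 4.14x → x_m = 20.5694.
Total external benefit = ∫₀^{x_m} (4.42 + 0.59x) dx = 4.42×20.5694 + ½×0.59×20.5694² = 215.7313.

£215.73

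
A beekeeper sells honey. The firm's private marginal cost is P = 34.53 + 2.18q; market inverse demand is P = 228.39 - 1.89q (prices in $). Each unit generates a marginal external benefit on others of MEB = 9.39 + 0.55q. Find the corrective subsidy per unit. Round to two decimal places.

subsidy = $41.15 per unit

Social marginal cost = private MC − MEB = 25.14 + 1.63q.
Set SMC = demand: 25.14 + 1.63q = 228.39 - 1.89q → q* = 57.7415.
The Pigouvian subsidy equals MEB at q*: 9.39 + 0.55×57.7415 = 41.1478.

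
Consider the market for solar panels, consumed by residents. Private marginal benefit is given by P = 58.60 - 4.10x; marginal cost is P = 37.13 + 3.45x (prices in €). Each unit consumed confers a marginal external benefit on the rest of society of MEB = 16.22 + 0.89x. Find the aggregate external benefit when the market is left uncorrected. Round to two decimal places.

Market equilibrium (private): 37.13 + 3.45x = 58.60 - 4.10x → x_m = 2.8437.
Total external benefit = ∫₀^{x_m} (16.22 + 0.89x) dx = 16.22×2.8437 + ½×0.89×2.8437² = 49.7234.

€49.72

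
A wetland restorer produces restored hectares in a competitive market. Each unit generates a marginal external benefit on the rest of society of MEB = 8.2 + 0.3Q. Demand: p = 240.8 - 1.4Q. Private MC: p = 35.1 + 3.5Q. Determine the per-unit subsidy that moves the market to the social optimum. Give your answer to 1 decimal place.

Social marginal cost = private MC − MEB = 26.9 + 3.2Q.
Set SMC = demand: 26.9 + 3.2Q = 240.8 - 1.4Q → Q* = 46.5000.
The Pigouvian subsidy equals MEB at Q*: 8.2 + 0.3×46.5000 = 22.1500.

subsidy = 22.2 per unit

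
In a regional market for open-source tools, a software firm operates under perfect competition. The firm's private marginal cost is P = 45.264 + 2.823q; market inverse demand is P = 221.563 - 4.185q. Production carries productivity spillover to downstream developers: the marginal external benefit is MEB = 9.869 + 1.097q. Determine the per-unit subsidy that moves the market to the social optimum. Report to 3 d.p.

subsidy = 44.419 per unit

Social marginal cost = private MC − MEB = 35.395 + 1.726q.
Set SMC = demand: 35.395 + 1.726q = 221.563 - 4.185q → q* = 31.4952.
The Pigouvian subsidy equals MEB at q*: 9.869 + 1.097×31.4952 = 44.4192.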